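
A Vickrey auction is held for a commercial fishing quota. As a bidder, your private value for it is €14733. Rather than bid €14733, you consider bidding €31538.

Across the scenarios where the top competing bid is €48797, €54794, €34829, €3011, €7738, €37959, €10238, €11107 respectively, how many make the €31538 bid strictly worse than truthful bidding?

0

The deviation hurts exactly when the highest competing bid lies strictly between €14733 and €31538 — overbidding then wins at a price above your value.
€48797: above both → same outcome either way.
€54794: above both → same outcome either way.
€34829: above both → same outcome either way.
€3011: below both → same outcome either way.
€7738: below both → same outcome either way.
€37959: above both → same outcome either way.
€10238: below both → same outcome either way.
€11107: below both → same outcome either way.
Count: 0.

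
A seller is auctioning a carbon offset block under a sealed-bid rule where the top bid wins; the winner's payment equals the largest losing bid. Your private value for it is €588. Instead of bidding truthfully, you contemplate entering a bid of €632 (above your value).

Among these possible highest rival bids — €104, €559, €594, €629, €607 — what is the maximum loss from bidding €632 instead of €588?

€41

€104: same outcome either way → loss €0.
€559: same outcome either way → loss €0.
€594: truthful gives €0, deviation gives −€6 → loss €6.
€629: truthful gives €0, deviation gives −€41 → loss €41.
€607: truthful gives €0, deviation gives −€19 → loss €19.
Maximum loss: €41.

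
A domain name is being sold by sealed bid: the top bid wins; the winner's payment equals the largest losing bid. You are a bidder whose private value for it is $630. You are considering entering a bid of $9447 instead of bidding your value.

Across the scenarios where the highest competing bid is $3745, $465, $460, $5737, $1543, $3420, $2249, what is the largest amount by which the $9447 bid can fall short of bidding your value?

$3745: truthful gives $0, deviation gives −$3115 → loss $3115.
$465: same outcome either way → loss $0.
$460: same outcome either way → loss $0.
$5737: truthful gives $0, deviation gives −$5107 → loss $5107.
$1543: truthful gives $0, deviation gives −$913 → loss $913.
$3420: truthful gives $0, deviation gives −$2790 → loss $2790.
$2249: truthful gives $0, deviation gives −$1619 → loss $1619.
Maximum loss: $5107.

$5107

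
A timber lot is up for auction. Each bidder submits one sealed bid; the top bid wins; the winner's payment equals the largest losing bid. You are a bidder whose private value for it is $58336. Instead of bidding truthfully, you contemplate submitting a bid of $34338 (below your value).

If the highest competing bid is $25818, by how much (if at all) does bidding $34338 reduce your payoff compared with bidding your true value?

$0

Bidding your value $58336: you win (since $58336 > $25818) and pay $25818. Payoff $32518.
Bidding $34338: you win and pay $25818. Payoff $58336 − $25818 = $32518.
Difference = $32518 − $32518 = $0; both bids lead to the same outcome because the competing bid is below both your value and your alternative bid.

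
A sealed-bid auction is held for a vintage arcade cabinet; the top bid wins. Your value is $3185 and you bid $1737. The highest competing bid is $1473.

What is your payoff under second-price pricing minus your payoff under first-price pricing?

$264

You have the highest bid, so you win under either rule.
Second-price: pay $1473 → payoff $1712.
First-price: pay your own bid $1737 → payoff $1448.
Difference = $1712 − ($1448) = $264.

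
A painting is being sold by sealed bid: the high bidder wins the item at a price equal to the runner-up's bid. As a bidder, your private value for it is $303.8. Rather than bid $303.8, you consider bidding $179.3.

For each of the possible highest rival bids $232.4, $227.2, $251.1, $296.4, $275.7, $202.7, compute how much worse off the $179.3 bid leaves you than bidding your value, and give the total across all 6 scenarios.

The deviation costs you only when the competing bid falls strictly between $179.3 and $303.8; elsewhere both bids give the same outcome.
$232.4: truthful payoff $71.4, deviation payoff $0 → loss $71.4.
$227.2: truthful payoff $76.6, deviation payoff $0 → loss $76.6.
$251.1: truthful payoff $52.7, deviation payoff $0 → loss $52.7.
$296.4: truthful payoff $7.4, deviation payoff $0 → loss $7.4.
$275.7: truthful payoff $28.1, deviation payoff $0 → loss $28.1.
$202.7: truthful payoff $101.1, deviation payoff $0 → loss $101.1.
Total loss = $71.4 + $76.6 + $52.7 + $7.4 + $28.1 + $101.1 = $337.3.
Truthful bidding weakly dominates here: raising your bid can only win items priced above your value, and lowering it can only forfeit items priced below.

$337.3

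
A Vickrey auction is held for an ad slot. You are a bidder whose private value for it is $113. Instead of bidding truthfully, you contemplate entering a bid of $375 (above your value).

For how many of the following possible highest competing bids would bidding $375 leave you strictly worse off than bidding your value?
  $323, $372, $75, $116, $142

4

The deviation hurts exactly when the highest competing bid lies strictly between $113 and $375 — overbidding then wins at a price above your value.
$323: inside the interval → strictly worse (loss $210).
$372: inside the interval → strictly worse (loss $259).
$75: below both → same outcome either way.
$116: inside the interval → strictly worse (loss $3).
$142: inside the interval → strictly worse (loss $29).
Count: 4.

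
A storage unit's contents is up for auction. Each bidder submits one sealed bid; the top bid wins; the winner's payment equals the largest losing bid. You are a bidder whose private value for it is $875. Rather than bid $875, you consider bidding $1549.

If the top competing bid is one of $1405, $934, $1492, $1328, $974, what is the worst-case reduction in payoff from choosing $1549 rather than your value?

$617

$1405: truthful gives $0, deviation gives −$530 → loss $530.
$934: truthful gives $0, deviation gives −$59 → loss $59.
$1492: truthful gives $0, deviation gives −$617 → loss $617.
$1328: truthful gives $0, deviation gives −$453 → loss $453.
$974: truthful gives $0, deviation gives −$99 → loss $99.
Maximum loss: $617.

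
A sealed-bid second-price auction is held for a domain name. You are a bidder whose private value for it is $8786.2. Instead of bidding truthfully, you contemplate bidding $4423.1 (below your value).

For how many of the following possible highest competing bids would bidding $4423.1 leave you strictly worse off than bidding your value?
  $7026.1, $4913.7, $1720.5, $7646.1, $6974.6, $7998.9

5

The deviation hurts exactly when the highest competing bid lies strictly between $4423.1 and $8786.2 — underbidding then forfeits a profitable win.
$7026.1: inside the interval → strictly worse (loss $1760.1).
$4913.7: inside the interval → strictly worse (loss $3872.5).
$1720.5: below both → same outcome either way.
$7646.1: inside the interval → strictly worse (loss $1140.1).
$6974.6: inside the interval → strictly worse (loss $1811.6).
$7998.9: inside the interval → strictly worse (loss $787.3).
Count: 5.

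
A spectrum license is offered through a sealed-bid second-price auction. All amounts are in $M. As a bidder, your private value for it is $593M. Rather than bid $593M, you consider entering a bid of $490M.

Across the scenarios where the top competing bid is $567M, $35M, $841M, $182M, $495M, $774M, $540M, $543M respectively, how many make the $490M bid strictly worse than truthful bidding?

4

The deviation hurts exactly when the highest competing bid lies strictly between $490M and $593M — underbidding then forfeits a profitable win.
$567M: inside the interval → strictly worse (loss $26M).
$35M: below both → same outcome either way.
$841M: above both → same outcome either way.
$182M: below both → same outcome either way.
$495M: inside the interval → strictly worse (loss $98M).
$774M: above both → same outcome either way.
$540M: inside the interval → strictly worse (loss $53M).
$543M: inside the interval → strictly worse (loss $50M).
Count: 4.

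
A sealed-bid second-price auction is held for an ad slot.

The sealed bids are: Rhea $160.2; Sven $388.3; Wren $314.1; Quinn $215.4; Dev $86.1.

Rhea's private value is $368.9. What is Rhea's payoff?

$0

Highest bid: Sven at $388.3, so Sven wins.
Second-highest bid: Wren at $314.1 — that is the price the winner pays.
Rhea did not win, so Rhea pays nothing and receives nothing: payoff $0.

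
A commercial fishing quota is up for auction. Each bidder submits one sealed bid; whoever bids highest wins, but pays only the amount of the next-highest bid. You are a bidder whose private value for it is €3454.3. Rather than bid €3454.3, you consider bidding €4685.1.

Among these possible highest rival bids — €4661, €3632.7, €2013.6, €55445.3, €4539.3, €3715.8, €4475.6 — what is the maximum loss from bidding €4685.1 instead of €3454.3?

€4661: truthful gives €0, deviation gives −€1206.7 → loss €1206.7.
€3632.7: truthful gives €0, deviation gives −€178.4 → loss €178.4.
€2013.6: same outcome either way → loss €0.
€55445.3: same outcome either way → loss €0.
€4539.3: truthful gives €0, deviation gives −€1085 → loss €1085.
€3715.8: truthful gives €0, deviation gives −€261.5 → loss €261.5.
€4475.6: truthful gives €0, deviation gives −€1021.3 → loss €1021.3.
Maximum loss: €1206.7.

€1206.7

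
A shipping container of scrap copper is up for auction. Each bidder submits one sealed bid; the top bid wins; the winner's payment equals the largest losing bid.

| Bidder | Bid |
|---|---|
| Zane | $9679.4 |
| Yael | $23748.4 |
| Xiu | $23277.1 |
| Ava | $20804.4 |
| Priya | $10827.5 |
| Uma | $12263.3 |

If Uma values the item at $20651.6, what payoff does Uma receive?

Highest bid: Yael at $23748.4, so Yael wins.
Second-highest bid: Xiu at $23277.1 — that is the price the winner pays.
Uma did not win, so Uma pays nothing and receives nothing: payoff $0.

$0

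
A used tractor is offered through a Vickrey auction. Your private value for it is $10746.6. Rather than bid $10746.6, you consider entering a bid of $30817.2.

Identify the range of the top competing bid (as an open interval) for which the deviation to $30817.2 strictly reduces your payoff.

($10746.6, $30817.2)

If the competing bid is below $10746.6, both bids win at the same price — no difference.
If it is above $30817.2, both bids lose — no difference.
If it lies strictly between $10746.6 and $30817.2, bidding your value loses (payoff 0) while bidding $30817.2 wins at a price above your value (payoff negative).
So the deviation strictly hurts on the open interval ($10746.6, $30817.2).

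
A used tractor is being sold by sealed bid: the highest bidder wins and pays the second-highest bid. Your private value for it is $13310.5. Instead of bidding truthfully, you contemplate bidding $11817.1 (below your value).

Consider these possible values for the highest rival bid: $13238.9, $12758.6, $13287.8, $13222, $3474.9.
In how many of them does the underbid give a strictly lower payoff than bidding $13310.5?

The deviation hurts exactly when the highest competing bid lies strictly between $11817.1 and $13310.5 — underbidding then forfeits a profitable win.
$13238.9: inside the interval → strictly worse (loss $71.6).
$12758.6: inside the interval → strictly worse (loss $551.9).
$13287.8: inside the interval → strictly worse (loss $22.7).
$13222: inside the interval → strictly worse (loss $88.5).
$3474.9: below both → same outcome either way.
Count: 4.

4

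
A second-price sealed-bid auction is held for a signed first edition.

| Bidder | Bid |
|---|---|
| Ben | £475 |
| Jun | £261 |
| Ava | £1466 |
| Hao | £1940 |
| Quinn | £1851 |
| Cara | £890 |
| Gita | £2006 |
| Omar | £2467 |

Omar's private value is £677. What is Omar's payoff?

−£1329

Highest bid: Omar at £2467, so Omar wins.
Second-highest bid: Gita at £2006 — that is the price the winner pays.
Omar's payoff = value − price = £677 − £2006 = −£1329.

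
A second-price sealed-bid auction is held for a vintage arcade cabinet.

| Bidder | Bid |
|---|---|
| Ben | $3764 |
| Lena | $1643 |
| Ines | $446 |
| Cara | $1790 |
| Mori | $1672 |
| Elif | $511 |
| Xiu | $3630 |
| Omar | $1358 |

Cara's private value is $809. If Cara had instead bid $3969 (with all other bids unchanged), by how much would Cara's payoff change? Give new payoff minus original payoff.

The highest bid among the other bidders is $3764; Cara's bid doesn't change that.
Original bid $1790: Cara is not highest (top rival bid is $3764); payoff $0.
Alternative bid $3969: Cara is highest, pays the top rival bid $3764; payoff $809 − $3764 = −$2955.
Change in payoff = −$2955 − ($0) = −$2955.

−$2955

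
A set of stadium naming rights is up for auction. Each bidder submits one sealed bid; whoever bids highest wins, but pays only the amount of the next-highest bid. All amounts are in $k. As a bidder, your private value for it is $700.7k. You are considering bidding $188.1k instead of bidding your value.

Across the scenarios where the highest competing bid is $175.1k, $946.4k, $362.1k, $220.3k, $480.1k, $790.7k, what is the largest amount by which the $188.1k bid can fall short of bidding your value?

$480.4k

$175.1k: same outcome either way → loss $0k.
$946.4k: same outcome either way → loss $0k.
$362.1k: truthful gives $338.6k, deviation gives $0k → loss $338.6k.
$220.3k: truthful gives $480.4k, deviation gives $0k → loss $480.4k.
$480.1k: truthful gives $220.6k, deviation gives $0k → loss $220.6k.
$790.7k: same outcome either way → loss $0k.
Maximum loss: $480.4k.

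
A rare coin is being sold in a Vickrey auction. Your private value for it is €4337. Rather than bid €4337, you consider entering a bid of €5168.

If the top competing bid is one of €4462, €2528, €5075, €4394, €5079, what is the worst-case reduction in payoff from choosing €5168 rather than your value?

€742

€4462: truthful gives €0, deviation gives −€125 → loss €125.
€2528: same outcome either way → loss €0.
€5075: truthful gives €0, deviation gives −€738 → loss €738.
€4394: truthful gives €0, deviation gives −€57 → loss €57.
€5079: truthful gives €0, deviation gives −€742 → loss €742.
Maximum loss: €742.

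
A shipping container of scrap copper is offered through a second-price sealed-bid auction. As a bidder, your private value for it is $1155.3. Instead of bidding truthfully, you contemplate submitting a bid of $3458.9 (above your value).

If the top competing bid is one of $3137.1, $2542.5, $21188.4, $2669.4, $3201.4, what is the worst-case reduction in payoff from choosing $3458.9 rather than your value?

$2046.1

$3137.1: truthful gives $0, deviation gives −$1981.8 → loss $1981.8.
$2542.5: truthful gives $0, deviation gives −$1387.2 → loss $1387.2.
$21188.4: same outcome either way → loss $0.
$2669.4: truthful gives $0, deviation gives −$1514.1 → loss $1514.1.
$3201.4: truthful gives $0, deviation gives −$2046.1 → loss $2046.1.
Maximum loss: $2046.1.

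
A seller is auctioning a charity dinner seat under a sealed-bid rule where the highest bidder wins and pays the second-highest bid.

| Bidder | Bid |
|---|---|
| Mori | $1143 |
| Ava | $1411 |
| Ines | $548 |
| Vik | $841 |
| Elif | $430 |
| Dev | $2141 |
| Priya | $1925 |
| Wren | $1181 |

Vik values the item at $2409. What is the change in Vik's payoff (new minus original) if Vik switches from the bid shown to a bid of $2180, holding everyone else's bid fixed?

$268

The highest bid among the other bidders is $2141; Vik's bid doesn't change that.
Original bid $841: Vik is not highest (top rival bid is $2141); payoff $0.
Alternative bid $2180: Vik is highest, pays the top rival bid $2141; payoff $2409 − $2141 = $268.
Change in payoff = $268 − ($0) = $268.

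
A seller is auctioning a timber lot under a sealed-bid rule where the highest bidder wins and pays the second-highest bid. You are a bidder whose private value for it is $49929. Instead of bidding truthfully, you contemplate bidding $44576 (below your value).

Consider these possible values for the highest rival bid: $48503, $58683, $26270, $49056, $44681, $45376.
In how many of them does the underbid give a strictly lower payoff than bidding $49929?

4

The deviation hurts exactly when the highest competing bid lies strictly between $44576 and $49929 — underbidding then forfeits a profitable win.
$48503: inside the interval → strictly worse (loss $1426).
$58683: above both → same outcome either way.
$26270: below both → same outcome either way.
$49056: inside the interval → strictly worse (loss $873).
$44681: inside the interval → strictly worse (loss $5248).
$45376: inside the interval → strictly worse (loss $4553).
Count: 4.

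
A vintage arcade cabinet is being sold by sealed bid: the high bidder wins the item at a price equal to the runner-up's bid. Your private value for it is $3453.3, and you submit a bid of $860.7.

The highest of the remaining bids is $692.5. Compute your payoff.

Your bid $860.7 exceeds the highest competing bid $692.5, so you win.
In a second-price auction the winner pays the second-highest bid, $692.5.
Payoff = value − price = $3453.3 − $692.5 = $2760.8.

$2760.8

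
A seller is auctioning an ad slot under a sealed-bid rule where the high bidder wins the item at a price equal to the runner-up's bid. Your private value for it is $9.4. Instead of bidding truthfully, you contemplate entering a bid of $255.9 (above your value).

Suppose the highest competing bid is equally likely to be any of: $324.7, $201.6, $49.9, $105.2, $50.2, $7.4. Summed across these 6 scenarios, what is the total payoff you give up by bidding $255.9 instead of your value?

The deviation costs you only when the competing bid falls strictly between $9.4 and $255.9; elsewhere both bids give the same outcome.
$324.7: outcomes coincide → loss $0.
$201.6: truthful payoff $0, deviation payoff −$192.2 → loss $192.2.
$49.9: truthful payoff $0, deviation payoff −$40.5 → loss $40.5.
$105.2: truthful payoff $0, deviation payoff −$95.8 → loss $95.8.
$50.2: truthful payoff $0, deviation payoff −$40.8 → loss $40.8.
$7.4: outcomes coincide → loss $0.
Total loss = $192.2 + $40.5 + $95.8 + $40.8 = $369.3.
In a second-price auction your bid sets only whether you win, not what you pay, so bidding your true value is weakly dominant.

$369.3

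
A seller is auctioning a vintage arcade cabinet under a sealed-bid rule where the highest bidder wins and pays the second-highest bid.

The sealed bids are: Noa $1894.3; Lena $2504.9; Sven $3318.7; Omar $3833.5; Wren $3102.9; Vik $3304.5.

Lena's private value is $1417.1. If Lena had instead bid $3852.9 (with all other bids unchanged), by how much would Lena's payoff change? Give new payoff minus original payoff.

The highest bid among the other bidders is $3833.5; Lena's bid doesn't change that.
Original bid $2504.9: Lena is not highest (top rival bid is $3833.5); payoff $0.
Alternative bid $3852.9: Lena is highest, pays the top rival bid $3833.5; payoff $1417.1 − $3833.5 = −$2416.4.
Change in payoff = −$2416.4 − ($0) = −$2416.4.

−$2416.4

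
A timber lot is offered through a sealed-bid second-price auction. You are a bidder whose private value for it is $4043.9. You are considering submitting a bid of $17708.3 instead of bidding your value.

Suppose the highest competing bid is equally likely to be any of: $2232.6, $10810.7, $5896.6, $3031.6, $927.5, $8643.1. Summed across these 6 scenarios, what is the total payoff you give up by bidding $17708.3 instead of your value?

The deviation costs you only when the competing bid falls strictly between $4043.9 and $17708.3; elsewhere both bids give the same outcome.
$2232.6: outcomes coincide → loss $0.
$10810.7: truthful payoff $0, deviation payoff −$6766.8 → loss $6766.8.
$5896.6: truthful payoff $0, deviation payoff −$1852.7 → loss $1852.7.
$3031.6: outcomes coincide → loss $0.
$927.5: outcomes coincide → loss $0.
$8643.1: truthful payoff $0, deviation payoff −$4599.2 → loss $4599.2.
Total loss = $6766.8 + $1852.7 + $4599.2 = $13218.7.

$13218.7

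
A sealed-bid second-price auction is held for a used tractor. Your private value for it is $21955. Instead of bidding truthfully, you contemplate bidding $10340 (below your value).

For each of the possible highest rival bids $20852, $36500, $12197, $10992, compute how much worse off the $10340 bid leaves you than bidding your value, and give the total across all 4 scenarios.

The deviation costs you only when the competing bid falls strictly between $10340 and $21955; elsewhere both bids give the same outcome.
$20852: truthful payoff $1103, deviation payoff $0 → loss $1103.
$36500: outcomes coincide → loss $0.
$12197: truthful payoff $9758, deviation payoff $0 → loss $9758.
$10992: truthful payoff $10963, deviation payoff $0 → loss $10963.
Total loss = $1103 + $9758 + $10963 = $21824.

$21824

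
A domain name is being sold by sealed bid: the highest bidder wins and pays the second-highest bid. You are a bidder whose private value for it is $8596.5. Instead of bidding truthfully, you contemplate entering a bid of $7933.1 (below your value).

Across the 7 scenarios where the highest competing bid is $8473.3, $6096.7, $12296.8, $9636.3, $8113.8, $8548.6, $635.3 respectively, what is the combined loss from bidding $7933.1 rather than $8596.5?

$653.8

The deviation costs you only when the competing bid falls strictly between $7933.1 and $8596.5; elsewhere both bids give the same outcome.
$8473.3: truthful payoff $123.2, deviation payoff $0 → loss $123.2.
$6096.7: outcomes coincide → loss $0.
$12296.8: outcomes coincide → loss $0.
$9636.3: outcomes coincide → loss $0.
$8113.8: truthful payoff $482.7, deviation payoff $0 → loss $482.7.
$8548.6: truthful payoff $47.9, deviation payoff $0 → loss $47.9.
$635.3: outcomes coincide → loss $0.
Total loss = $123.2 + $482.7 + $47.9 = $653.8.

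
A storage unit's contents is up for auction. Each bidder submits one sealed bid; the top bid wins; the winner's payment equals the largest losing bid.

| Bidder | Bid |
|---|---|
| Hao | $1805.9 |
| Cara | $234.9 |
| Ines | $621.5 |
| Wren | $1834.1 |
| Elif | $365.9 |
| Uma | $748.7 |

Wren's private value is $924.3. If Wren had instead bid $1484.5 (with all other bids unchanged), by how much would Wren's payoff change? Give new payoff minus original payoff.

The highest bid among the other bidders is $1805.9; Wren's bid doesn't change that.
Original bid $1834.1: Wren is highest, pays the top rival bid $1805.9; payoff $924.3 − $1805.9 = −$881.6.
Alternative bid $1484.5: Wren is not highest (top rival bid is $1805.9); payoff $0.
Change in payoff = $0 − (−$881.6) = $881.6.

$881.6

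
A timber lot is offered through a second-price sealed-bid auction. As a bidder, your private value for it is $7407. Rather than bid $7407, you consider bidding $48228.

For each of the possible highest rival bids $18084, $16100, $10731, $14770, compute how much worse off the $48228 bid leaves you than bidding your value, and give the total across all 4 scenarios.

$30057

The deviation costs you only when the competing bid falls strictly between $7407 and $48228; elsewhere both bids give the same outcome.
$18084: truthful payoff $0, deviation payoff −$10677 → loss $10677.
$16100: truthful payoff $0, deviation payoff −$8693 → loss $8693.
$10731: truthful payoff $0, deviation payoff −$3324 → loss $3324.
$14770: truthful payoff $0, deviation payoff −$7363 → loss $7363.
Total loss = $10677 + $8693 + $3324 + $7363 = $30057.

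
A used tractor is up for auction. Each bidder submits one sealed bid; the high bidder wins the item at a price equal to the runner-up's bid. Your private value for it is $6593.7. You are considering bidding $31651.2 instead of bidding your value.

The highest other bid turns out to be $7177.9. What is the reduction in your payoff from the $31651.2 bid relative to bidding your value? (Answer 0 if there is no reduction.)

Bidding your value $6593.7: you lose (since $6593.7 < $7177.9). Payoff $0.
Bidding $31651.2: you win and pay $7177.9. Payoff $6593.7 − $7177.9 = −$584.2.
The competing bid $7177.9 lies between your value and your inflated bid, so overbidding wins an item priced above your value.
Loss from deviating = $0 − (−$584.2) = $584.2.
Truthful bidding weakly dominates here: raising your bid can only win items priced above your value, and lowering it can only forfeit items priced below.

$584.2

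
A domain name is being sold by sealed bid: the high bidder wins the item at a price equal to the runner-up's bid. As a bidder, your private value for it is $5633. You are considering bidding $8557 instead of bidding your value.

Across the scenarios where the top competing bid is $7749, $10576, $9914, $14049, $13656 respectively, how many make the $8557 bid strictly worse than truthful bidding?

The deviation hurts exactly when the highest competing bid lies strictly between $5633 and $8557 — overbidding then wins at a price above your value.
$7749: inside the interval → strictly worse (loss $2116).
$10576: above both → same outcome either way.
$9914: above both → same outcome either way.
$14049: above both → same outcome either way.
$13656: above both → same outcome either way.
Count: 1.

1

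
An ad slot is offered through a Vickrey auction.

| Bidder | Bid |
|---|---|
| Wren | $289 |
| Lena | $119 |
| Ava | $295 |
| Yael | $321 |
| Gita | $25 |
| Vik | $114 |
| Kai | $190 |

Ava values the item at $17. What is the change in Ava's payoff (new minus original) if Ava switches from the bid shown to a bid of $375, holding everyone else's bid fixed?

−$304

The highest bid among the other bidders is $321; Ava's bid doesn't change that.
Original bid $295: Ava is not highest (top rival bid is $321); payoff $0.
Alternative bid $375: Ava is highest, pays the top rival bid $321; payoff $17 − $321 = −$304.
Change in payoff = −$304 − ($0) = −$304.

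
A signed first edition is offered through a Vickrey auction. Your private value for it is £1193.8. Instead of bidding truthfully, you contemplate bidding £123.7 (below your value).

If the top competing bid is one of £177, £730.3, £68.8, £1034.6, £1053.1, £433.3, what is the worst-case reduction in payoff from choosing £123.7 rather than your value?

£177: truthful gives £1016.8, deviation gives £0 → loss £1016.8.
£730.3: truthful gives £463.5, deviation gives £0 → loss £463.5.
£68.8: same outcome either way → loss £0.
£1034.6: truthful gives £159.2, deviation gives £0 → loss £159.2.
£1053.1: truthful gives £140.7, deviation gives £0 → loss £140.7.
£433.3: truthful gives £760.5, deviation gives £0 → loss £760.5.
Maximum loss: £1016.8.

£1016.8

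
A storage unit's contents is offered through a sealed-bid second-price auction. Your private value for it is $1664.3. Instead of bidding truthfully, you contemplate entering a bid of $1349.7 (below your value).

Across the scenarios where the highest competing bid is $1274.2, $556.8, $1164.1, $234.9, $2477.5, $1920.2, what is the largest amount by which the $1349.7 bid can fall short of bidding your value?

$0

$1274.2: same outcome either way → loss $0.
$556.8: same outcome either way → loss $0.
$1164.1: same outcome either way → loss $0.
$234.9: same outcome either way → loss $0.
$2477.5: same outcome either way → loss $0.
$1920.2: same outcome either way → loss $0.
Maximum loss: $0.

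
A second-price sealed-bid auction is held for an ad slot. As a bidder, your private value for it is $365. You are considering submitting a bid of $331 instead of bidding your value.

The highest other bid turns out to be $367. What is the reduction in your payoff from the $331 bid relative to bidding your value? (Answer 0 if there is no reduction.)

$0

Bidding your value $365: you lose (since $365 < $367). Payoff $0.
Bidding $331: you lose. Payoff $0.
Difference = $0 − $0 = $0; both bids lead to the same outcome because the competing bid is above both your value and your alternative bid.
Because the price is fixed by the runner-up's bid, deviating from your value can only change a good outcome into a bad one — never the reverse.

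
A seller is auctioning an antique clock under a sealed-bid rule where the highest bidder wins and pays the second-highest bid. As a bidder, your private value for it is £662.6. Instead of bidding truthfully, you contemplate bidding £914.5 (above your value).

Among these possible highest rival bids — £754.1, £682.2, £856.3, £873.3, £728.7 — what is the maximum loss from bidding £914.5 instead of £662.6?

£754.1: truthful gives £0, deviation gives −£91.5 → loss £91.5.
£682.2: truthful gives £0, deviation gives −£19.6 → loss £19.6.
£856.3: truthful gives £0, deviation gives −£193.7 → loss £193.7.
£873.3: truthful gives £0, deviation gives −£210.7 → loss £210.7.
£728.7: truthful gives £0, deviation gives −£66.1 → loss £66.1.
Maximum loss: £210.7.

£210.7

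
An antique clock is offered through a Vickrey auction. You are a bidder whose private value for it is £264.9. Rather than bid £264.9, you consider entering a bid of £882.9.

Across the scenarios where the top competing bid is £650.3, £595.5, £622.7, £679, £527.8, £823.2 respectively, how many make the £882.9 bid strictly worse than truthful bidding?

The deviation hurts exactly when the highest competing bid lies strictly between £264.9 and £882.9 — overbidding then wins at a price above your value.
£650.3: inside the interval → strictly worse (loss £385.4).
£595.5: inside the interval → strictly worse (loss £330.6).
£622.7: inside the interval → strictly worse (loss £357.8).
£679: inside the interval → strictly worse (loss £414.1).
£527.8: inside the interval → strictly worse (loss £262.9).
£823.2: inside the interval → strictly worse (loss £558.3).
Count: 6.

6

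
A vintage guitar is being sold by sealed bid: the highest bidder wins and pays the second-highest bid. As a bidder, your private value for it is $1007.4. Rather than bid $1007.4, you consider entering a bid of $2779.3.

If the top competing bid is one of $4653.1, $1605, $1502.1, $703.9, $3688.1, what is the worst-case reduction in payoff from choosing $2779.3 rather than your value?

$597.6

$4653.1: same outcome either way → loss $0.
$1605: truthful gives $0, deviation gives −$597.6 → loss $597.6.
$1502.1: truthful gives $0, deviation gives −$494.7 → loss $494.7.
$703.9: same outcome either way → loss $0.
$3688.1: same outcome either way → loss $0.
Maximum loss: $597.6.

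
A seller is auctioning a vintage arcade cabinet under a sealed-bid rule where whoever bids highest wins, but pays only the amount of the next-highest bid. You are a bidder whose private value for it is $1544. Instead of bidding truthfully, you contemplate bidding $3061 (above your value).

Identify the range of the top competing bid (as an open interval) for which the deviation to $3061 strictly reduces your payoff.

If the competing bid is below $1544, both bids win at the same price — no difference.
If it is above $3061, both bids lose — no difference.
If it lies strictly between $1544 and $3061, bidding your value loses (payoff 0) while bidding $3061 wins at a price above your value (payoff negative).
So the deviation strictly hurts on the open interval ($1544, $3061).

($1544, $3061)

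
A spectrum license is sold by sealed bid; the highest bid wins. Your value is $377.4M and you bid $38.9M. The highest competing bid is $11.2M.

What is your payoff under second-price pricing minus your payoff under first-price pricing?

$27.7M

You have the highest bid, so you win under either rule.
Second-price: pay $11.2M → payoff $366.2M.
First-price: pay your own bid $38.9M → payoff $338.5M.
Difference = $366.2M − ($338.5M) = $27.7M.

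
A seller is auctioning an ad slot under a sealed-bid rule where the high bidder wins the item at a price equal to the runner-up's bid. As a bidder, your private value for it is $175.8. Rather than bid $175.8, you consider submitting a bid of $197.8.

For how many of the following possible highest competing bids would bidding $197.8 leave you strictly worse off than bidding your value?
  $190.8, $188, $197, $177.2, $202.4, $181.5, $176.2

The deviation hurts exactly when the highest competing bid lies strictly between $175.8 and $197.8 — overbidding then wins at a price above your value.
$190.8: inside the interval → strictly worse (loss $15).
$188: inside the interval → strictly worse (loss $12.2).
$197: inside the interval → strictly worse (loss $21.2).
$177.2: inside the interval → strictly worse (loss $1.4).
$202.4: above both → same outcome either way.
$181.5: inside the interval → strictly worse (loss $5.7).
$176.2: inside the interval → strictly worse (loss $0.4).
Count: 6.

6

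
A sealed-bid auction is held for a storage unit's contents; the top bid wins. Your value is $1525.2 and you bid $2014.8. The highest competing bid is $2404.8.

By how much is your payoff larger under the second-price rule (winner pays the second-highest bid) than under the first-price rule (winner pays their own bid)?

$0

Your bid $2014.8 is below $2404.8, so you lose under either rule.
Payoff is $0 in both cases; difference = $0.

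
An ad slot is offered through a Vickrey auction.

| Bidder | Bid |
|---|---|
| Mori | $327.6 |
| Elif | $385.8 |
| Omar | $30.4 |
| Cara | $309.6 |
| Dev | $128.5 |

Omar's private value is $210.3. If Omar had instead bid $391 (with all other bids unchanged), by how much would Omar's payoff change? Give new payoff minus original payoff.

−$175.5

The highest bid among the other bidders is $385.8; Omar's bid doesn't change that.
Original bid $30.4: Omar is not highest (top rival bid is $385.8); payoff $0.
Alternative bid $391: Omar is highest, pays the top rival bid $385.8; payoff $210.3 − $385.8 = −$175.5.
Change in payoff = −$175.5 − ($0) = −$175.5.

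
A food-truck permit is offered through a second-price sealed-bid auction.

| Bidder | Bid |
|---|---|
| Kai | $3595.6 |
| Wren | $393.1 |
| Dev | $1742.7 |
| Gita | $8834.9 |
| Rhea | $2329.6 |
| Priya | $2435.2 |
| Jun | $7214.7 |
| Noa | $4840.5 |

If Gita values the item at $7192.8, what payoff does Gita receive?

Highest bid: Gita at $8834.9, so Gita wins.
Second-highest bid: Jun at $7214.7 — that is the price the winner pays.
Gita's payoff = value − price = $7192.8 − $7214.7 = −$21.9.

−$21.9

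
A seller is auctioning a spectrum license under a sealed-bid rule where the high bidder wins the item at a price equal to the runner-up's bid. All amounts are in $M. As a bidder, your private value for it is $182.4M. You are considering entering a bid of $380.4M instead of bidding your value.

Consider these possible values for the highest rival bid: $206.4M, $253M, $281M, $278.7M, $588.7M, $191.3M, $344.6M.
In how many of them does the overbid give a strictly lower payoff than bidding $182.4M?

The deviation hurts exactly when the highest competing bid lies strictly between $182.4M and $380.4M — overbidding then wins at a price above your value.
$206.4M: inside the interval → strictly worse (loss $24M).
$253M: inside the interval → strictly worse (loss $70.6M).
$281M: inside the interval → strictly worse (loss $98.6M).
$278.7M: inside the interval → strictly worse (loss $96.3M).
$588.7M: above both → same outcome either way.
$191.3M: inside the interval → strictly worse (loss $8.9M).
$344.6M: inside the interval → strictly worse (loss $162.2M).
Count: 6.

6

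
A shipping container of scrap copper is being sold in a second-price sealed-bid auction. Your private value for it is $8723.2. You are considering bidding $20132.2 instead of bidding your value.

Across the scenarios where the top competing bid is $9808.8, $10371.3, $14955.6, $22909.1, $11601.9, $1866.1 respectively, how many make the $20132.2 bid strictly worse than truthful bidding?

4

The deviation hurts exactly when the highest competing bid lies strictly between $8723.2 and $20132.2 — overbidding then wins at a price above your value.
$9808.8: inside the interval → strictly worse (loss $1085.6).
$10371.3: inside the interval → strictly worse (loss $1648.1).
$14955.6: inside the interval → strictly worse (loss $6232.4).
$22909.1: above both → same outcome either way.
$11601.9: inside the interval → strictly worse (loss $2878.7).
$1866.1: below both → same outcome either way.
Count: 4.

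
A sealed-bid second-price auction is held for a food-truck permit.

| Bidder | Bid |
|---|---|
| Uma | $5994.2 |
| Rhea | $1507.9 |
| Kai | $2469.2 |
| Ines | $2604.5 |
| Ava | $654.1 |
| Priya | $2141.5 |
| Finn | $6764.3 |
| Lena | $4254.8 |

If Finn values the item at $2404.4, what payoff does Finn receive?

Highest bid: Finn at $6764.3, so Finn wins.
Second-highest bid: Uma at $5994.2 — that is the price the winner pays.
Finn's payoff = value − price = $2404.4 − $5994.2 = −$3589.8.

−$3589.8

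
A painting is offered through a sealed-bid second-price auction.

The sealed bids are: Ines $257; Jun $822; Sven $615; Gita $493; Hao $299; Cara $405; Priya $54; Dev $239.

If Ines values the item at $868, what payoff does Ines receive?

$0

Highest bid: Jun at $822, so Jun wins.
Second-highest bid: Sven at $615 — that is the price the winner pays.
Ines did not win, so Ines pays nothing and receives nothing: payoff $0.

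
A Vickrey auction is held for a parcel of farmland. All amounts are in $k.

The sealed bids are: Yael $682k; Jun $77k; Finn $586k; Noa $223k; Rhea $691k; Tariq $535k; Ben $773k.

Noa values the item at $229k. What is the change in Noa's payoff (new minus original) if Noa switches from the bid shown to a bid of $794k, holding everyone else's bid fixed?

The highest bid among the other bidders is $773k; Noa's bid doesn't change that.
Original bid $223k: Noa is not highest (top rival bid is $773k); payoff $0k.
Alternative bid $794k: Noa is highest, pays the top rival bid $773k; payoff $229k − $773k = −$544k.
Change in payoff = −$544k − ($0k) = −$544k.

−$544k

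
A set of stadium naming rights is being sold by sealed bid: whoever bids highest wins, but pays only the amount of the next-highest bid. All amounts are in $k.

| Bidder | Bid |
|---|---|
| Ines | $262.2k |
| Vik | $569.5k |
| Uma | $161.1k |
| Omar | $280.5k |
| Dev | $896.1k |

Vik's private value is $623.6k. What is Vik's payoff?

Highest bid: Dev at $896.1k, so Dev wins.
Second-highest bid: Vik at $569.5k — that is the price the winner pays.
Vik did not win, so Vik pays nothing and receives nothing: payoff $0k.

$0k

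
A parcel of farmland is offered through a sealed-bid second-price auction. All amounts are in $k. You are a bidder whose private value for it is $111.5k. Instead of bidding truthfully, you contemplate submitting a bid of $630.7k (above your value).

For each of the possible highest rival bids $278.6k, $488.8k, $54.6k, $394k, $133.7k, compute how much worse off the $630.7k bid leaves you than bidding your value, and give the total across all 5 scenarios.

The deviation costs you only when the competing bid falls strictly between $111.5k and $630.7k; elsewhere both bids give the same outcome.
$278.6k: truthful payoff $0k, deviation payoff −$167.1k → loss $167.1k.
$488.8k: truthful payoff $0k, deviation payoff −$377.3k → loss $377.3k.
$54.6k: outcomes coincide → loss $0k.
$394k: truthful payoff $0k, deviation payoff −$282.5k → loss $282.5k.
$133.7k: truthful payoff $0k, deviation payoff −$22.2k → loss $22.2k.
Total loss = $167.1k + $377.3k + $282.5k + $22.2k = $849.1k.

$849.1k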